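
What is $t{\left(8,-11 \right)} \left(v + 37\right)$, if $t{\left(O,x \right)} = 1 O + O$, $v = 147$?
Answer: $2944$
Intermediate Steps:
$t{\left(O,x \right)} = 2 O$ ($t{\left(O,x \right)} = O + O = 2 O$)
$t{\left(8,-11 \right)} \left(v + 37\right) = 2 \cdot 8 \left(147 + 37\right) = 16 \cdot 184 = 2944$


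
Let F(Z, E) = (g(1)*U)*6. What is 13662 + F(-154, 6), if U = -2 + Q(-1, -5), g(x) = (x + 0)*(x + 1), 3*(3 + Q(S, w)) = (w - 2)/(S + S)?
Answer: 13616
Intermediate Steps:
Q(S, w) = -3 + (-2 + w)/(6*S) (Q(S, w) = -3 + ((w - 2)/(S + S))/3 = -3 + ((-2 + w)/((2*S)))/3 = -3 + ((-2 + w)*(1/(2*S)))/3 = -3 + ((-2 + w)/(2*S))/3 = -3 + (-2 + w)/(6*S))
g(x) = x*(1 + x)
U = -23/6 (U = -2 + (⅙)*(-2 - 5 - 18*(-1))/(-1) = -2 + (⅙)*(-1)*(-2 - 5 + 18) = -2 + (⅙)*(-1)*11 = -2 - 11/6 = -23/6 ≈ -3.8333)
F(Z, E) = -46 (F(Z, E) = ((1*(1 + 1))*(-23/6))*6 = ((1*2)*(-23/6))*6 = (2*(-23/6))*6 = -23/3*6 = -46)
13662 + F(-154, 6) = 13662 - 46 = 13616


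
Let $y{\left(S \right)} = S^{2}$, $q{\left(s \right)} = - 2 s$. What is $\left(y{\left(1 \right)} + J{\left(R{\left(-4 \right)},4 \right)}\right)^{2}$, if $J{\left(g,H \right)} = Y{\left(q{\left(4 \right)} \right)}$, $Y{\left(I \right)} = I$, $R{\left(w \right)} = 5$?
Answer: $49$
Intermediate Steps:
$J{\left(g,H \right)} = -8$ ($J{\left(g,H \right)} = \left(-2\right) 4 = -8$)
$\left(y{\left(1 \right)} + J{\left(R{\left(-4 \right)},4 \right)}\right)^{2} = \left(1^{2} - 8\right)^{2} = \left(1 - 8\right)^{2} = \left(-7\right)^{2} = 49$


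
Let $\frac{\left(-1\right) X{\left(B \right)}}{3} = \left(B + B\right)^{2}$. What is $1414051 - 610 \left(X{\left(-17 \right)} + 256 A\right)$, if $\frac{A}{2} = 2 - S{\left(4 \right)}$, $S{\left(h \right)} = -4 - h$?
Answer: $406331$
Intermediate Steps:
$A = 20$ ($A = 2 \left(2 - \left(-4 - 4\right)\right) = 2 \left(2 - -8\right) = 2 \left(2 + 8\right) = 2 \cdot 10 = 20$)
$X{\left(B \right)} = - 12 B^{2}$ ($X{\left(B \right)} = - 3 \left(B + B\right)^{2} = - 3 \left(2 B\right)^{2} = - 3 \cdot 4 B^{2} = - 12 B^{2}$)
$1414051 - 610 \left(X{\left(-17 \right)} + 256 A\right) = 1414051 - 610 \left(- 12 \left(-17\right)^{2} + 256 \cdot 20\right) = 1414051 - 610 \left(\left(-12\right) 289 + 5120\right) = 1414051 - 610 \left(-3468 + 5120\right) = 1414051 - 1007720 = 406331$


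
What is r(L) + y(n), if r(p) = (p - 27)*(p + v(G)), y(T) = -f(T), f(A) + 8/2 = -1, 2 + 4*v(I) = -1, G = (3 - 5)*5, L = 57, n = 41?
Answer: 3385/2 ≈ 1692.5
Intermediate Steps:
G = -10 (G = -2*5 = -10)
v(I) = -3/4 (v(I) = -1/2 + (1/4)*(-1) = -1/2 - 1/4 = -3/4)
f(A) = -5 (f(A) = -4 - 1 = -5)
y(T) = 5 (y(T) = -1*(-5) = 5)
r(p) = (-27 + p)*(-3/4 + p) (r(p) = (p - 27)*(p - 3/4) = (-27 + p)*(-3/4 + p))
r(L) + y(n) = (81/4 + 57**2 - 111/4*57) + 5 = (81/4 + 3249 - 6327/4) + 5 = 3375/2 + 5 = 3385/2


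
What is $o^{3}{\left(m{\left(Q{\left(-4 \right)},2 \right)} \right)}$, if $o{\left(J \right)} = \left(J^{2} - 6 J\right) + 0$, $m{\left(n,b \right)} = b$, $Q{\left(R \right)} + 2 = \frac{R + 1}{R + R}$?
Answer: $-512$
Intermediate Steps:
$Q{\left(R \right)} = -2 + \frac{1 + R}{2 R}$ ($Q{\left(R \right)} = -2 + \frac{R + 1}{R + R} = -2 + \frac{1 + R}{2 R}$)
$o{\left(J \right)} = J^{2} - 6 J$
$o^{3}{\left(m{\left(Q{\left(-4 \right)},2 \right)} \right)} = \left(2 \left(-6 + 2\right)\right)^{3} = \left(2 \left(-4\right)\right)^{3} = \left(-8\right)^{3} = -512$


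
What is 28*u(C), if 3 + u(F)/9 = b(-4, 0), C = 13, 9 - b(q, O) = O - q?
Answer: 504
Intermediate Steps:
b(q, O) = 9 + q - O (b(q, O) = 9 - (O - q) = 9 + (q - O) = 9 + q - O)
u(F) = 18 (u(F) = -27 + 9*(9 - 4 - 1*0) = -27 + 9*(9 - 4 + 0) = -27 + 9*5 = -27 + 45 = 18)
28*u(C) = 28*18 = 504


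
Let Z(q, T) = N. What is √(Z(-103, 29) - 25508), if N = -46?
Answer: I*√25554 ≈ 159.86*I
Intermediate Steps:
Z(q, T) = -46
√(Z(-103, 29) - 25508) = √(-46 - 25508) = √(-25554) = I*√25554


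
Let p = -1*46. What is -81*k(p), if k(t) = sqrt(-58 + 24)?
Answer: -81*I*sqrt(34) ≈ -472.31*I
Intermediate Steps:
p = -46
k(t) = I*sqrt(34) (k(t) = sqrt(-34) = I*sqrt(34))
-81*k(p) = -81*I*sqrt(34)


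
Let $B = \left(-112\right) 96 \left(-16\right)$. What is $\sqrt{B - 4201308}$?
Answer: $2 i \sqrt{1007319} \approx 2007.3 i$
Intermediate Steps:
$B = 172032$ ($B = \left(-10752\right) \left(-16\right) = 172032$)
$\sqrt{B - 4201308} = \sqrt{172032 - 4201308} = \sqrt{-4029276} = 2 i \sqrt{1007319}$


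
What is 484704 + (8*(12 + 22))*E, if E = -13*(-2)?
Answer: 491776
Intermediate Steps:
E = 26
484704 + (8*(12 + 22))*E = 484704 + (8*(12 + 22))*26 = 484704 + (8*34)*26 = 484704 + 272*26 = 484704 + 7072 = 491776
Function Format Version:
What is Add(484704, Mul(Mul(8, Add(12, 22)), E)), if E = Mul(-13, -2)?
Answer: 491776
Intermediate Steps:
E = 26
Add(484704, Mul(Mul(8, Add(12, 22)), E)) = Add(484704, Mul(Mul(8, Add(12, 22)), 26)) = Add(484704, Mul(Mul(8, 34), 26)) = Add(484704, Mul(272, 26)) = Add(484704, 7072) = 491776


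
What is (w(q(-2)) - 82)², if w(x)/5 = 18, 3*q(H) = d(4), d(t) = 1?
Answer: 64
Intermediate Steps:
q(H) = ⅓ (q(H) = (⅓)*1 = ⅓)
w(x) = 90 (w(x) = 5*18 = 90)
(w(q(-2)) - 82)² = (90 - 82)² = 8² = 64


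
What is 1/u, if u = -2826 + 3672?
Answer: 1/846 ≈ 0.0011820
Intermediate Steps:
u = 846
1/u = 1/846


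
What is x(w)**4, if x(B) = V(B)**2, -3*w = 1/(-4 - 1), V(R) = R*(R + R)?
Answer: 256/6568408355712890625 ≈ 3.8974e-17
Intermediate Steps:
V(R) = 2*R**2 (V(R) = R*(2*R) = 2*R**2)
w = 1/15 (w = -1/(3*(-4 - 1)) = -1/3/(-5) = -1/3*(-1/5) = 1/15 ≈ 0.066667)
x(B) = 4*B**4 (x(B) = (2*B**2)**2 = 4*B**4)
x(w)**4 = (4*(1/15)**4)**4 = (4*(1/50625))**4 = (4/50625)**4 = 256/6568408355712890625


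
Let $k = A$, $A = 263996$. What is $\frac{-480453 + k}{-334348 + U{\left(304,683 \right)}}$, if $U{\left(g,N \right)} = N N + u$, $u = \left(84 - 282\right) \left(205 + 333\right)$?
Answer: $- \frac{216457}{25617} \approx -8.4497$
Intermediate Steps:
$u = -106524$ ($u = \left(-198\right) 538 = -106524$)
$U{\left(g,N \right)} = -106524 + N^{2}$ ($U{\left(g,N \right)} = N N - 106524 = N^{2} - 106524 = -106524 + N^{2}$)
$k = 263996$
$\frac{-480453 + k}{-334348 + U{\left(304,683 \right)}} = \frac{-480453 + 263996}{-334348 - \left(106524 - 683^{2}\right)} = - \frac{216457}{-334348 + \left(-106524 + 466489\right)} = - \frac{216457}{-334348 + 359965} = - \frac{216457}{25617}$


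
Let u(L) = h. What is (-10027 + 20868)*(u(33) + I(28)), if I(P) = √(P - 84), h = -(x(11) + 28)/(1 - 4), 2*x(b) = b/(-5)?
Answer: 2916229/30 + 21682*I*√14 ≈ 97208.0 + 81127.0*I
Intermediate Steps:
x(b) = -b/10 (x(b) = (b/(-5))/2 = (b*(-⅕))/2 = (-b/5)/2 = -b/10)
h = 269/30 (h = -(-⅒*11 + 28)/(1 - 4) = -(-11/10 + 28)/(-3) = -269*(-1)/(10*3) = -1*(-269/30) = 269/30 ≈ 8.9667)
I(P) = √(-84 + P)
u(L) = 269/30
(-10027 + 20868)*(u(33) + I(28)) = (-10027 + 20868)*(269/30 + √(-84 + 28)) = 10841*(269/30 + √(-56)) = 10841*(269/30 + 2*I*√14) = 2916229/30 + 21682*I*√14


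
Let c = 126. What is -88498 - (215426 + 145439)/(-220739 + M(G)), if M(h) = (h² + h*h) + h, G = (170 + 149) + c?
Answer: -15554415353/175756 ≈ -88500.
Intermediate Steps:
G = 445 (G = (170 + 149) + 126 = 319 + 126 = 445)
M(h) = h + 2*h² (M(h) = (h² + h²) + h = 2*h² + h = h + 2*h²)
-88498 - (215426 + 145439)/(-220739 + M(G)) = -88498 - (215426 + 145439)/(-220739 + 445*(1 + 2*445)) = -88498 - 360865/(-220739 + 445*(1 + 890)) = -88498 - 360865/(-220739 + 445*891) = -88498 - 360865/(-220739 + 396495) = -88498 - 360865/175756 = -15554415353/175756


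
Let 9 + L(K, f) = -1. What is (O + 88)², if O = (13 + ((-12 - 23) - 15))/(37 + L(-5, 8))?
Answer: 5470921/729 ≈ 7504.7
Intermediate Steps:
L(K, f) = -10 (L(K, f) = -9 - 1 = -10)
O = -37/27 (O = (13 + ((-12 - 23) - 15))/(37 - 10) = (13 + (-35 - 15))/27 = (13 - 50)*(1/27) = -37*1/27 = -37/27 ≈ -1.3704)
(O + 88)² = (-37/27 + 88)² = (2339/27)² = 5470921/729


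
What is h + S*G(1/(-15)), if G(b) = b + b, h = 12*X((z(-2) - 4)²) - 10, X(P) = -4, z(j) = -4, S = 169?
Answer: -1208/15 ≈ -80.533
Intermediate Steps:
h = -58 (h = 12*(-4) - 10 = -48 - 10 = -58)
G(b) = 2*b
h + S*G(1/(-15)) = -58 + 169*(2/(-15)) = -58 + 169*(2*(-1/15)) = -58 + 169*(-2/15) = -58 - 338/15 = -1208/15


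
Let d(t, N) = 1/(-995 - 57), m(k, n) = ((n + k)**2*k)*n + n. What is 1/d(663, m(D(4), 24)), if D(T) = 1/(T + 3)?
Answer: -1052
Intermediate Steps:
D(T) = 1/(3 + T)
m(k, n) = n + k*n*(k + n)**2 (m(k, n) = ((k + n)**2*k)*n + n = (k*(k + n)**2)*n + n = k*n*(k + n)**2 + n = n + k*n*(k + n)**2)
d(t, N) = -1/1052 (d(t, N) = 1/(-1052) = -1/1052)
1/d(663, m(D(4), 24)) = 1/(-1/1052) = -1052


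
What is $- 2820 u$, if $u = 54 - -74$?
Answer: $-360960$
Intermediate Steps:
$u = 128$ ($u = 54 + 74 = 128$)
$- 2820 u = \left(-2820\right) 128 = -360960$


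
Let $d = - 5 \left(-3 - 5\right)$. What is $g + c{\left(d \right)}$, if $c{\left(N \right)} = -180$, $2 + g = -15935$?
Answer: $-16117$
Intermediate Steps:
$g = -15937$ ($g = -2 - 15935 = -15937$)
$d = 40$ ($d = \left(-5\right) \left(-8\right) = 40$)
$g + c{\left(d \right)} = -15937 - 180 = -16117$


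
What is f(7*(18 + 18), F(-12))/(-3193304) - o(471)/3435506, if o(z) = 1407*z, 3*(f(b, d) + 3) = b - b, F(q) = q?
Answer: -1058091337185/5485307525912 ≈ -0.19290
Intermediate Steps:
f(b, d) = -3 (f(b, d) = -3 + (b - b)/3 = -3 + (⅓)*0 = -3 + 0 = -3)
f(7*(18 + 18), F(-12))/(-3193304) - o(471)/3435506 = -3/(-3193304) - 1407*471/3435506 = -3*(-1/3193304) - 1*662697*(1/3435506) = 3/3193304 - 662697*1/3435506 = 3/3193304 - 662697/3435506 = -1058091337185/5485307525912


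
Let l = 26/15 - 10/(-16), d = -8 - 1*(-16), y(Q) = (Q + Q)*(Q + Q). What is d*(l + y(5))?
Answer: 12283/15 ≈ 818.87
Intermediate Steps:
y(Q) = 4*Q² (y(Q) = (2*Q)*(2*Q) = 4*Q²)
d = 8 (d = -8 + 16 = 8)
l = 283/120 (l = 26*(1/15) - 10*(-1/16) = 26/15 + 5/8 = 283/120 ≈ 2.3583)
d*(l + y(5)) = 8*(283/120 + 4*5²) = 8*(283/120 + 4*25) = 8*(283/120 + 100) = 8*(12283/120) = 12283/15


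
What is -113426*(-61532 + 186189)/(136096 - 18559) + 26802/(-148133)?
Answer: -2094506725631980/17411108421 ≈ -1.2030e+5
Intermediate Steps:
-113426*(-61532 + 186189)/(136096 - 18559) + 26802/(-148133) = -113426/(117537/124657) + 26802*(-1/148133) = -113426/(117537*(1/124657)) - 26802/148133 = -113426/117537/124657 - 26802/148133 = -113426*124657/117537 - 26802/148133 = -14139344882/117537 - 26802/148133 = -2094506725631980/17411108421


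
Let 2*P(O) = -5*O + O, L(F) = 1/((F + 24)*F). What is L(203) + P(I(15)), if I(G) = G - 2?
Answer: -1198105/46081 ≈ -26.000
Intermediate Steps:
I(G) = -2 + G
L(F) = 1/(F*(24 + F)) (L(F) = 1/((24 + F)*F) = 1/(F*(24 + F)))
P(O) = -2*O (P(O) = (-5*O + O)/2 = (-4*O)/2 = -2*O)
L(203) + P(I(15)) = 1/(203*(24 + 203)) - 2*(-2 + 15) = (1/203)/227 - 2*13 = (1/203)*(1/227) - 26 = 1/46081 - 26 = -1198105/46081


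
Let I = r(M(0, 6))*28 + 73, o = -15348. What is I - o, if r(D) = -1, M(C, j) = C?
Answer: 15393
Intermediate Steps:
I = 45 (I = -1*28 + 73 = -28 + 73 = 45)
I - o = 45 - 1*(-15348) = 45 + 15348 = 15393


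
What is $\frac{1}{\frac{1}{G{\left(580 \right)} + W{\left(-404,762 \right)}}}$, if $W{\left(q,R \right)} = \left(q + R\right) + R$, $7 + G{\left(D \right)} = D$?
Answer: $1693$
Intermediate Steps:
$G{\left(D \right)} = -7 + D$
$W{\left(q,R \right)} = q + 2 R$ ($W{\left(q,R \right)} = \left(R + q\right) + R = q + 2 R$)
$\frac{1}{\frac{1}{G{\left(580 \right)} + W{\left(-404,762 \right)}}} = \frac{1}{\frac{1}{\left(-7 + 580\right) + \left(-404 + 2 \cdot 762\right)}} = \frac{1}{\frac{1}{573 + \left(-404 + 1524\right)}} = \frac{1}{\frac{1}{573 + 1120}} = \frac{1}{\frac{1}{1693}} = 1693$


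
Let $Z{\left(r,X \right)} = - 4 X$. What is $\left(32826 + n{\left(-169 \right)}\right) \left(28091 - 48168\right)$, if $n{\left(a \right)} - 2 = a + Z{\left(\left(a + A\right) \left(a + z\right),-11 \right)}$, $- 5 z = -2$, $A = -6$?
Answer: $-656578131$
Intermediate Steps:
$z = \frac{2}{5}$ ($z = \left(- \frac{1}{5}\right) \left(-2\right) = \frac{2}{5} \approx 0.4$)
$n{\left(a \right)} = 46 + a$ ($n{\left(a \right)} = 2 + \left(a - -44\right) = 2 + \left(a + 44\right) = 2 + \left(44 + a\right) = 46 + a$)
$\left(32826 + n{\left(-169 \right)}\right) \left(28091 - 48168\right) = \left(32826 + \left(46 - 169\right)\right) \left(28091 - 48168\right) = \left(32826 - 123\right) \left(-20077\right) = 32703 \left(-20077\right) = -656578131$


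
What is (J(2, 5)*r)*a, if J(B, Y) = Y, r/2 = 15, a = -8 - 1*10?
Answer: -2700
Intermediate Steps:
a = -18 (a = -8 - 10 = -18)
r = 30 (r = 2*15 = 30)
(J(2, 5)*r)*a = (5*30)*(-18) = 150*(-18) = -2700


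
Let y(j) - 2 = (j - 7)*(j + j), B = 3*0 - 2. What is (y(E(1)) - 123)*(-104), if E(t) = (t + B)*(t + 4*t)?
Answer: 104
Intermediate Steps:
B = -2 (B = 0 - 2 = -2)
E(t) = 5*t*(-2 + t) (E(t) = (t - 2)*(t + 4*t) = (-2 + t)*(5*t) = 5*t*(-2 + t))
y(j) = 2 + 2*j*(-7 + j) (y(j) = 2 + (j - 7)*(j + j) = 2 + (-7 + j)*(2*j) = 2 + 2*j*(-7 + j))
(y(E(1)) - 123)*(-104) = ((2 - 70*(-2 + 1) + 2*(5*1*(-2 + 1))²) - 123)*(-104) = ((2 - 70*(-1) + 2*(5*1*(-1))²) - 123)*(-104) = ((2 - 14*(-5) + 2*(-5)²) - 123)*(-104) = ((2 + 70 + 2*25) - 123)*(-104) = ((2 + 70 + 50) - 123)*(-104) = (122 - 123)*(-104) = -1*(-104) = 104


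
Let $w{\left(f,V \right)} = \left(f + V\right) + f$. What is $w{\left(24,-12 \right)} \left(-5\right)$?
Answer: $-180$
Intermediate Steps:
$w{\left(f,V \right)} = V + 2 f$ ($w{\left(f,V \right)} = \left(V + f\right) + f = V + 2 f$)
$w{\left(24,-12 \right)} \left(-5\right) = \left(-12 + 2 \cdot 24\right) \left(-5\right) = \left(-12 + 48\right) \left(-5\right) = 36 \left(-5\right) = -180$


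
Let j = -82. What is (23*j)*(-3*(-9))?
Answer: -50922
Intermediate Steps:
(23*j)*(-3*(-9)) = (23*(-82))*(-3*(-9)) = -1886*27 = -50922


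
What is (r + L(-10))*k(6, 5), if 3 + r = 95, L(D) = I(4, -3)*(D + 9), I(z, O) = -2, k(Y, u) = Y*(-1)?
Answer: -564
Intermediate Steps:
k(Y, u) = -Y
L(D) = -18 - 2*D (L(D) = -2*(D + 9) = -2*(9 + D) = -18 - 2*D)
r = 92 (r = -3 + 95 = 92)
(r + L(-10))*k(6, 5) = (92 + (-18 - 2*(-10)))*(-1*6) = (92 + (-18 + 20))*(-6) = (92 + 2)*(-6) = 94*(-6) = -564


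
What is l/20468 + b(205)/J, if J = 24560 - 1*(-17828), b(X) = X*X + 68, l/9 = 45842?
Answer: 4587478947/216899396 ≈ 21.150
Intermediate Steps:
l = 412578 (l = 9*45842 = 412578)
b(X) = 68 + X**2 (b(X) = X**2 + 68 = 68 + X**2)
J = 42388 (J = 24560 + 17828 = 42388)
l/20468 + b(205)/J = 412578/20468 + (68 + 205**2)/42388 = 412578*(1/20468) + (68 + 42025)*(1/42388) = 206289/10234 + 42093*(1/42388) = 206289/10234 + 42093/42388 = 4587478947/216899396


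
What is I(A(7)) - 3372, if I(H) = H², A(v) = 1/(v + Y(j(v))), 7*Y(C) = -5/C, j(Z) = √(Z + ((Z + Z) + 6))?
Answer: -3539987779173/1049824801 + 972405*√3/2099649602 ≈ -3372.0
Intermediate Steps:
j(Z) = √(6 + 3*Z) (j(Z) = √(Z + (2*Z + 6)) = √(Z + (6 + 2*Z)) = √(6 + 3*Z))
Y(C) = -5/(7*C) (Y(C) = (-5/C)/7 = -5/(7*C))
A(v) = 1/(v - 5/(7*√(6 + 3*v)))
I(A(7)) - 3372 = (1/(7 - 5/(7*√(6 + 3*7))))² - 3372 = (1/(7 - 5/(7*√(6 + 21))))² - 3372 = (1/(7 - 5*√3/63))² - 3372 = (7 - 5*√3/63)⁻² - 3372 = -3372 + (7 - 5*√3/63)⁻²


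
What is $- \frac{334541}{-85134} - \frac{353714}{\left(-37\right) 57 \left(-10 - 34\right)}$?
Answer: $\frac{38790790}{329170611} \approx 0.11784$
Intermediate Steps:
$- \frac{334541}{-85134} - \frac{353714}{\left(-37\right) 57 \left(-10 - 34\right)} = \left(-334541\right) \left(- \frac{1}{85134}\right) - \frac{353714}{\left(-2109\right) \left(-44\right)} = \frac{334541}{85134} - \frac{353714}{92796} = \frac{334541}{85134} - \frac{176857}{46398} = \frac{38790790}{329170611}$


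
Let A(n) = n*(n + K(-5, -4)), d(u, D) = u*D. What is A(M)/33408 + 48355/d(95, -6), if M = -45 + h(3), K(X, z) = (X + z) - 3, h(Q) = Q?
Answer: -235987/2784 ≈ -84.765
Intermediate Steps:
d(u, D) = D*u
K(X, z) = -3 + X + z
M = -42 (M = -45 + 3 = -42)
A(n) = n*(-12 + n) (A(n) = n*(n + (-3 - 5 - 4)) = n*(n - 12) = n*(-12 + n))
A(M)/33408 + 48355/d(95, -6) = -42*(-12 - 42)/33408 + 48355/((-6*95)) = -42*(-54)*(1/33408) + 48355/(-570) = 2268*(1/33408) + 48355*(-1/570) = 63/928 - 509/6 = -235987/2784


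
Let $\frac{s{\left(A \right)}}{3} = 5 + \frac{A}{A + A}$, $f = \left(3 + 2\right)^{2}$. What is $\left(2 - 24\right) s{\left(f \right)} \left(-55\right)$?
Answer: $19965$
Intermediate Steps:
$f = 25$ ($f = 5^{2} = 25$)
$s{\left(A \right)} = \frac{33}{2}$ ($s{\left(A \right)} = 3 \left(5 + \frac{A}{A + A}\right) = 3 \left(5 + \frac{A}{2 A}\right) = 3 \left(5 + \frac{1}{2 A} A\right) = 3 \left(5 + \frac{1}{2}\right) = 3 \cdot \frac{11}{2} = \frac{33}{2}$)
$\left(2 - 24\right) s{\left(f \right)} \left(-55\right) = \left(2 - 24\right) \frac{33}{2} \left(-55\right) = \left(-22\right) \frac{33}{2} \left(-55\right) = \left(-363\right) \left(-55\right) = 19965$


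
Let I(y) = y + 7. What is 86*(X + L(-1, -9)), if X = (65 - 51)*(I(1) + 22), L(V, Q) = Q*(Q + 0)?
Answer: 43086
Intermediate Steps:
L(V, Q) = Q**2 (L(V, Q) = Q*Q = Q**2)
I(y) = 7 + y
X = 420 (X = (65 - 51)*((7 + 1) + 22) = 14*(8 + 22) = 14*30 = 420)
86*(X + L(-1, -9)) = 86*(420 + (-9)**2) = 86*(420 + 81) = 86*501 = 43086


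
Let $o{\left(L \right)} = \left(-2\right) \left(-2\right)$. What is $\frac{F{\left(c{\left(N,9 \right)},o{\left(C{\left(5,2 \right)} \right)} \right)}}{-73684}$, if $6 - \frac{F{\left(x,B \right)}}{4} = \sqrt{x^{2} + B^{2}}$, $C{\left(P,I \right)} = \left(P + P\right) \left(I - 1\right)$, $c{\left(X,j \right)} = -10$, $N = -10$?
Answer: $- \frac{6}{18421} + \frac{2 \sqrt{29}}{18421} \approx 0.00025896$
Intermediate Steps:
$C{\left(P,I \right)} = 2 P \left(-1 + I\right)$
$o{\left(L \right)} = 4$
$F{\left(x,B \right)} = 24 - 4 \sqrt{B^{2} + x^{2}}$ ($F{\left(x,B \right)} = 24 - 4 \sqrt{x^{2} + B^{2}} = 24 - 4 \sqrt{B^{2} + x^{2}}$)
$\frac{F{\left(c{\left(N,9 \right)},o{\left(C{\left(5,2 \right)} \right)} \right)}}{-73684} = \frac{24 - 4 \sqrt{4^{2} + \left(-10\right)^{2}}}{-73684} = \left(24 - 4 \sqrt{16 + 100}\right) \left(- \frac{1}{73684}\right) = \left(24 - 4 \sqrt{116}\right) \left(- \frac{1}{73684}\right) = \left(24 - 4 \cdot 2 \sqrt{29}\right) \left(- \frac{1}{73684}\right) = \left(24 - 8 \sqrt{29}\right) \left(- \frac{1}{73684}\right) = - \frac{6}{18421} + \frac{2 \sqrt{29}}{18421}$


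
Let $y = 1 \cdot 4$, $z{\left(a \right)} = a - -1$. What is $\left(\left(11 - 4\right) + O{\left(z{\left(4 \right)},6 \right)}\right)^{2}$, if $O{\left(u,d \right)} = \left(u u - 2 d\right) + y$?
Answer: $576$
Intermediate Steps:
$z{\left(a \right)} = 1 + a$ ($z{\left(a \right)} = a + 1 = 1 + a$)
$y = 4$
$O{\left(u,d \right)} = 4 + u^{2} - 2 d$ ($O{\left(u,d \right)} = \left(u u - 2 d\right) + 4 = \left(u^{2} - 2 d\right) + 4 = 4 + u^{2} - 2 d$)
$\left(\left(11 - 4\right) + O{\left(z{\left(4 \right)},6 \right)}\right)^{2} = \left(\left(11 - 4\right) + \left(4 + \left(1 + 4\right)^{2} - 12\right)\right)^{2} = \left(\left(11 - 4\right) + \left(4 + 5^{2} - 12\right)\right)^{2} = \left(7 + \left(4 + 25 - 12\right)\right)^{2} = \left(7 + 17\right)^{2} = 24^{2} = 576$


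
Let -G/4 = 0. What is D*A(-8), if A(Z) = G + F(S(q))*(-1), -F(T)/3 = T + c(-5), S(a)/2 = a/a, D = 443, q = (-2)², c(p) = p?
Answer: -3987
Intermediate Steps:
q = 4
G = 0 (G = -4*0 = 0)
S(a) = 2 (S(a) = 2*(a/a) = 2*1 = 2)
F(T) = 15 - 3*T (F(T) = -3*(T - 5) = -3*(-5 + T) = 15 - 3*T)
A(Z) = -9 (A(Z) = 0 + (15 - 3*2)*(-1) = 0 + (15 - 6)*(-1) = 0 + 9*(-1) = 0 - 9 = -9)
D*A(-8) = 443*(-9) = -3987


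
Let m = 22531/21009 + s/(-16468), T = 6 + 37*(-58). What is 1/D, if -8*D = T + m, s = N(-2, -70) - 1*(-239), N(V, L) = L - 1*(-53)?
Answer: 1383904848/370011358585 ≈ 0.0037402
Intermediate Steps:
T = -2140 (T = 6 - 2146 = -2140)
N(V, L) = 53 + L (N(V, L) = L + 53 = 53 + L)
s = 222 (s = (53 - 70) - 1*(-239) = -17 + 239 = 222)
m = 183188255/172988106 (m = 22531/21009 + 222/(-16468) = 22531*(1/21009) + 222*(-1/16468) = 22531/21009 - 111/8234 = 183188255/172988106 ≈ 1.0590)
D = 370011358585/1383904848 (D = -(-2140 + 183188255/172988106)/8 = -⅛*(-370011358585/172988106) = 370011358585/1383904848 ≈ 267.37)
1/D = 1/(370011358585/1383904848) = 1383904848/370011358585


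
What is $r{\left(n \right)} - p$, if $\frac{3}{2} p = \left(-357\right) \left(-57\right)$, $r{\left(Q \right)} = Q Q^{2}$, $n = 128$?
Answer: $2083586$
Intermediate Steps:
$r{\left(Q \right)} = Q^{3}$
$p = 13566$ ($p = \frac{2 \left(\left(-357\right) \left(-57\right)\right)}{3} = \frac{2}{3} \cdot 20349 = 13566$)
$r{\left(n \right)} - p = 128^{3} - 13566 = 2097152 - 13566 = 2083586$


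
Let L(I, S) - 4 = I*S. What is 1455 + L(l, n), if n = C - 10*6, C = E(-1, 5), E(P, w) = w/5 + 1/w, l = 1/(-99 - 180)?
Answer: 678533/465 ≈ 1459.2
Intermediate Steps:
l = -1/279 (l = 1/(-279) = -1/279 ≈ -0.0035842)
E(P, w) = 1/w + w/5 (E(P, w) = w*(1/5) + 1/w = w/5 + 1/w = 1/w + w/5)
C = 6/5 (C = 1/5 + (1/5)*5 = 1/5 + 1 = 6/5 ≈ 1.2000)
n = -294/5 (n = 6/5 - 10*6 = 6/5 - 60 = -294/5 ≈ -58.800)
L(I, S) = 4 + I*S
1455 + L(l, n) = 1455 + (4 - 1/279*(-294/5)) = 1455 + (4 + 98/465) = 1455 + 1958/465 = 678533/465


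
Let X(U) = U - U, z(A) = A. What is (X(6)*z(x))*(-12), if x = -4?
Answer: 0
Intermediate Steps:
X(U) = 0
(X(6)*z(x))*(-12) = (0*(-4))*(-12) = 0*(-12) = 0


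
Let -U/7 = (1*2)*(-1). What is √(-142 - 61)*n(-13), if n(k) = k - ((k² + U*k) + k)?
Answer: 13*I*√203 ≈ 185.22*I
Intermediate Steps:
U = 14 (U = -7*1*2*(-1) = -14*(-1) = -7*(-2) = 14)
n(k) = -k² - 14*k (n(k) = k - ((k² + 14*k) + k) = k - (k² + 15*k) = k + (-k² - 15*k) = -k² - 14*k)
√(-142 - 61)*n(-13) = √(-142 - 61)*(-1*(-13)*(14 - 13)) = √(-203)*(-1*(-13)*1) = (I*√203)*13 = 13*I*√203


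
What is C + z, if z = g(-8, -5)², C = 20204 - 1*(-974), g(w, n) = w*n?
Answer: 22778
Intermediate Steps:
g(w, n) = n*w
C = 21178 (C = 20204 + 974 = 21178)
z = 1600 (z = (-5*(-8))² = 40² = 1600)
C + z = 21178 + 1600 = 22778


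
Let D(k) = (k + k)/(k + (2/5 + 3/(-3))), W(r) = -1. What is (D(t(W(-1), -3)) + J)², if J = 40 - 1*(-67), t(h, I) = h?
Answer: 187489/16 ≈ 11718.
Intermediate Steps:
D(k) = 2*k/(-⅗ + k) (D(k) = (2*k)/(k + (2*(⅕) + 3*(-⅓))) = (2*k)/(k + (⅖ - 1)) = (2*k)/(k - ⅗) = (2*k)/(-⅗ + k) = 2*k/(-⅗ + k))
J = 107 (J = 40 + 67 = 107)
(D(t(W(-1), -3)) + J)² = (10*(-1)/(-3 + 5*(-1)) + 107)² = (10*(-1)/(-3 - 5) + 107)² = (10*(-1)/(-8) + 107)² = (10*(-1)*(-⅛) + 107)² = (5/4 + 107)² = (433/4)² = 187489/16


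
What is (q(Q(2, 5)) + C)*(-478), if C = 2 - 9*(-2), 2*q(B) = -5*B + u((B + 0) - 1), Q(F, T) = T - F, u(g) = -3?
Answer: -5258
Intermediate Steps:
q(B) = -3/2 - 5*B/2 (q(B) = (-5*B - 3)/2 = (-3 - 5*B)/2 = -3/2 - 5*B/2)
C = 20 (C = 2 + 18 = 20)
(q(Q(2, 5)) + C)*(-478) = ((-3/2 - 5*(5 - 1*2)/2) + 20)*(-478) = ((-3/2 - 5*(5 - 2)/2) + 20)*(-478) = ((-3/2 - 5/2*3) + 20)*(-478) = ((-3/2 - 15/2) + 20)*(-478) = (-9 + 20)*(-478) = 11*(-478) = -5258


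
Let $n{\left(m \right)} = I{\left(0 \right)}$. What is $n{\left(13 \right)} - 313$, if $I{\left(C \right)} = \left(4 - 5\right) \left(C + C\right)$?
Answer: $-313$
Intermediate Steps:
$I{\left(C \right)} = - 2 C$
$n{\left(m \right)} = 0$ ($n{\left(m \right)} = \left(-2\right) 0 = 0$)
$n{\left(13 \right)} - 313 = 0 - 313 = -313$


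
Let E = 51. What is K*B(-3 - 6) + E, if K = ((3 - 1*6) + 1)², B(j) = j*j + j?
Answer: 339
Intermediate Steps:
B(j) = j + j² (B(j) = j² + j = j + j²)
K = 4 (K = ((3 - 6) + 1)² = (-3 + 1)² = (-2)² = 4)
K*B(-3 - 6) + E = 4*((-3 - 6)*(1 + (-3 - 6))) + 51 = 4*(-9*(1 - 9)) + 51 = 4*(-9*(-8)) + 51 = 4*72 + 51 = 288 + 51 = 339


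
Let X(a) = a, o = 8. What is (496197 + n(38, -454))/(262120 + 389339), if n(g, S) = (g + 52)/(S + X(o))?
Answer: 36883962/48425119 ≈ 0.76167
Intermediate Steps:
n(g, S) = (52 + g)/(8 + S) (n(g, S) = (g + 52)/(S + 8) = (52 + g)/(8 + S))
(496197 + n(38, -454))/(262120 + 389339) = (496197 + (52 + 38)/(8 - 454))/(262120 + 389339) = (496197 + 90/(-446))/651459 = (496197 - 1/446*90)*(1/651459) = (496197 - 45/223)*(1/651459) = (110651886/223)*(1/651459) = 36883962/48425119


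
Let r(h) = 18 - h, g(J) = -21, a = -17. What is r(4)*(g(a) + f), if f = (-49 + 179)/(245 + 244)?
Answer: -141946/489 ≈ -290.28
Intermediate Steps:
f = 130/489 ≈ 0.26585
r(4)*(g(a) + f) = (18 - 1*4)*(-21 + 130/489) = (18 - 4)*(-10139/489) = 14*(-10139/489) = -141946/489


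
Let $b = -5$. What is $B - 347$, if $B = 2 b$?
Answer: $-357$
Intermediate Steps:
$B = -10$ ($B = 2 \left(-5\right) = -10$)
$B - 347 = -10 - 347 = -357$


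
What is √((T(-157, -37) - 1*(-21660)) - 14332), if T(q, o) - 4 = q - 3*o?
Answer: √7286 ≈ 85.358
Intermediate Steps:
T(q, o) = 4 + q - 3*o (T(q, o) = 4 + (q - 3*o) = 4 + q - 3*o)
√((T(-157, -37) - 1*(-21660)) - 14332) = √(((4 - 157 - 3*(-37)) - 1*(-21660)) - 14332) = √(((4 - 157 + 111) + 21660) - 14332) = √((-42 + 21660) - 14332) = √(21618 - 14332) = √7286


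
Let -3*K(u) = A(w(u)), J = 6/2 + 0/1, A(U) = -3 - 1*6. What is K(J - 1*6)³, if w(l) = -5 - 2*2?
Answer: 27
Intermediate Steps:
w(l) = -9 (w(l) = -5 - 4 = -9)
A(U) = -9 (A(U) = -3 - 6 = -9)
J = 3 (J = 6*(½) + 0*1 = 3 + 0 = 3)
K(u) = 3 (K(u) = -⅓*(-9) = 3)
K(J - 1*6)³ = 3³ = 27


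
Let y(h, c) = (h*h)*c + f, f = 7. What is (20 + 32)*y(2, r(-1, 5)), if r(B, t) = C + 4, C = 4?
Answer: 2028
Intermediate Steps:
r(B, t) = 8 (r(B, t) = 4 + 4 = 8)
y(h, c) = 7 + c*h**2 (y(h, c) = (h*h)*c + 7 = h**2*c + 7 = c*h**2 + 7 = 7 + c*h**2)
(20 + 32)*y(2, r(-1, 5)) = (20 + 32)*(7 + 8*2**2) = 52*(7 + 8*4) = 52*(7 + 32) = 52*39 = 2028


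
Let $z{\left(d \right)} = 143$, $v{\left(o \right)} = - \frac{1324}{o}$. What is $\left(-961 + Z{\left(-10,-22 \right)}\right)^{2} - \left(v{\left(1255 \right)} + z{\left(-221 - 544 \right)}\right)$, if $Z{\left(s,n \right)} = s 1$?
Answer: $\frac{1183087314}{1255} \approx 9.427 \cdot 10^{5}$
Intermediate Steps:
$Z{\left(s,n \right)} = s$
$\left(-961 + Z{\left(-10,-22 \right)}\right)^{2} - \left(v{\left(1255 \right)} + z{\left(-221 - 544 \right)}\right) = \left(-961 - 10\right)^{2} - \left(- \frac{1324}{1255} + 143\right) = \left(-971\right)^{2} - \left(\left(-1324\right) \frac{1}{1255} + 143\right) = 942841 - \left(- \frac{1324}{1255} + 143\right) = 942841 - \frac{178141}{1255} = \frac{1183087314}{1255}$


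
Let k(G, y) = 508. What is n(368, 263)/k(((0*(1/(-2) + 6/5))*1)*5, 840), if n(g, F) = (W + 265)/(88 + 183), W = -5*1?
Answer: 65/34417 ≈ 0.0018886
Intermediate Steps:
W = -5
n(g, F) = 260/271 (n(g, F) = (-5 + 265)/(88 + 183) = 260/271)
n(368, 263)/k(((0*(1/(-2) + 6/5))*1)*5, 840) = (260/271)/508 = (260/271)*(1/508) = 65/34417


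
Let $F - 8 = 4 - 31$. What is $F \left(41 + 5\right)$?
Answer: $-874$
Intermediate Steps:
$F = -19$ ($F = 8 + \left(4 - 31\right) = 8 - 27 = -19$)
$F \left(41 + 5\right) = - 19 \left(41 + 5\right) = \left(-19\right) 46 = -874$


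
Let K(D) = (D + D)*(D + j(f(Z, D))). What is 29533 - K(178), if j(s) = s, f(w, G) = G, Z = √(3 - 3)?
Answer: -97203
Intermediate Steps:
Z = 0 (Z = √0 = 0)
K(D) = 4*D² (K(D) = (D + D)*(D + D) = (2*D)*(2*D) = 4*D²)
29533 - K(178) = 29533 - 4*178² = 29533 - 4*31684 = 29533 - 1*126736 = 29533 - 126736 = -97203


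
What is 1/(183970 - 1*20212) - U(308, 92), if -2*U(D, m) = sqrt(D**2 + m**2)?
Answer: 1/163758 + 2*sqrt(6458) ≈ 160.72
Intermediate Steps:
U(D, m) = -sqrt(D**2 + m**2)/2
1/(183970 - 1*20212) - U(308, 92) = 1/(183970 - 1*20212) - (-1)*sqrt(308**2 + 92**2)/2 = 1/(183970 - 20212) - (-1)*sqrt(94864 + 8464)/2 = 1/163758 - (-1)*sqrt(103328)/2 = 1/163758 - (-1)*4*sqrt(6458)/2 = 1/163758 - (-2)*sqrt(6458) = 1/163758 + 2*sqrt(6458)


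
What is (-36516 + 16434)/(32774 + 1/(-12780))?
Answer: -256647960/418851719 ≈ -0.61274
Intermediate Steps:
(-36516 + 16434)/(32774 + 1/(-12780)) = -20082/(32774 - 1/12780) = -20082/418851719/12780 = -20082*12780/418851719 = -256647960/418851719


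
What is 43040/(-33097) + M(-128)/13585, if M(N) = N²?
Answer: -42437152/449622745 ≈ -0.094384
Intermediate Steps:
43040/(-33097) + M(-128)/13585 = 43040/(-33097) + (-128)²/13585 = 43040*(-1/33097) + 16384*(1/13585) = -43040/33097 + 16384/13585 = -42437152/449622745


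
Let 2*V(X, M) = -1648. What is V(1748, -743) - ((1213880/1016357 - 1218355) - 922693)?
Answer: 2175230430088/1016357 ≈ 2.1402e+6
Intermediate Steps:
V(X, M) = -824 (V(X, M) = (½)*(-1648) = -824)
V(1748, -743) - ((1213880/1016357 - 1218355) - 922693) = -824 - ((1213880/1016357 - 1218355) - 922693) = -824 - (-1238282418855/1016357 - 922693) = -824 - 1*(-2176067908256/1016357) = -824 + 2176067908256/1016357 = 2175230430088/1016357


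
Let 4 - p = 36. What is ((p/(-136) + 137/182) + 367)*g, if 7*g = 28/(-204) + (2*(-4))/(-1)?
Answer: 456560555/1104558 ≈ 413.34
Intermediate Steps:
p = -32 (p = 4 - 1*36 = 4 - 36 = -32)
g = 401/357 (g = (28/(-204) + (2*(-4))/(-1))/7 = (28*(-1/204) - 8*(-1))/7 = (-7/51 + 8)/7 = (⅐)*(401/51) = 401/357 ≈ 1.1232)
((p/(-136) + 137/182) + 367)*g = ((-32/(-136) + 137/182) + 367)*(401/357) = ((-32*(-1/136) + 137*(1/182)) + 367)*(401/357) = ((4/17 + 137/182) + 367)*(401/357) = (3057/3094 + 367)*(401/357) = (1138555/3094)*(401/357) = 456560555/1104558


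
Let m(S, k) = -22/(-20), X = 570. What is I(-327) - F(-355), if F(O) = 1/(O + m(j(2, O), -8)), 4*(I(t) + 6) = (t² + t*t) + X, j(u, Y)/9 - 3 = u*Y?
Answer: 189693949/3539 ≈ 53601.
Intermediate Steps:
j(u, Y) = 27 + 9*Y*u (j(u, Y) = 27 + 9*(u*Y) = 27 + 9*(Y*u) = 27 + 9*Y*u)
m(S, k) = 11/10 (m(S, k) = -22*(-1/20) = 11/10)
I(t) = 273/2 + t²/2 (I(t) = -6 + ((t² + t*t) + 570)/4 = -6 + ((t² + t²) + 570)/4 = -6 + (2*t² + 570)/4 = -6 + (570 + 2*t²)/4 = -6 + (285/2 + t²/2) = 273/2 + t²/2)
F(O) = 1/(11/10 + O) (F(O) = 1/(O + 11/10) = 1/(11/10 + O))
I(-327) - F(-355) = (273/2 + (½)*(-327)²) - 10/(11 + 10*(-355)) = (273/2 + (½)*106929) - 10/(11 - 3550) = (273/2 + 106929/2) - 10/(-3539) = 53601 - 10*(-1)/3539 = 53601 - 1*(-10/3539) = 53601 + 10/3539 = 189693949/3539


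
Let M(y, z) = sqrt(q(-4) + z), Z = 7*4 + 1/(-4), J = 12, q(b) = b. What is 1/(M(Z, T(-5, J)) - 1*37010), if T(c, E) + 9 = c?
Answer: -18505/684870059 - 3*I*sqrt(2)/1369740118 ≈ -2.702e-5 - 3.0974e-9*I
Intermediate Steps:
T(c, E) = -9 + c
Z = 111/4 (Z = 28 - 1/4 = 111/4 ≈ 27.750)
M(y, z) = sqrt(-4 + z)
1/(M(Z, T(-5, J)) - 1*37010) = 1/(sqrt(-4 + (-9 - 5)) - 1*37010) = 1/(sqrt(-4 - 14) - 37010) = 1/(sqrt(-18) - 37010) = 1/(3*I*sqrt(2) - 37010) = 1/(-37010 + 3*I*sqrt(2))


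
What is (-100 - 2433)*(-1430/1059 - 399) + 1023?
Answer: 1075001900/1059 ≈ 1.0151e+6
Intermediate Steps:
(-100 - 2433)*(-1430/1059 - 399) + 1023 = -2533*(-1430*1/1059 - 399) + 1023 = -2533*(-1430/1059 - 399) + 1023 = -2533*(-423971/1059) + 1023 = 1073918543/1059 + 1023 = 1075001900/1059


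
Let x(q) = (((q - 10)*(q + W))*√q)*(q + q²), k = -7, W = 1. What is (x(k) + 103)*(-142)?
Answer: -14626 - 608328*I*√7 ≈ -14626.0 - 1.6095e+6*I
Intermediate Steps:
x(q) = √q*(1 + q)*(-10 + q)*(q + q²) (x(q) = (((q - 10)*(q + 1))*√q)*(q + q²) = (((-10 + q)*(1 + q))*√q)*(q + q²) = (((1 + q)*(-10 + q))*√q)*(q + q²) = (√q*(1 + q)*(-10 + q))*(q + q²) = √q*(1 + q)*(-10 + q)*(q + q²))
(x(k) + 103)*(-142) = ((-7)^(3/2)*(-10 + (-7)³ - 19*(-7) - 8*(-7)²) + 103)*(-142) = ((-7*I*√7)*(-10 - 343 + 133 - 8*49) + 103)*(-142) = ((-7*I*√7)*(-10 - 343 + 133 - 392) + 103)*(-142) = (-7*I*√7*(-612) + 103)*(-142) = (4284*I*√7 + 103)*(-142) = (103 + 4284*I*√7)*(-142) = -14626 - 608328*I*√7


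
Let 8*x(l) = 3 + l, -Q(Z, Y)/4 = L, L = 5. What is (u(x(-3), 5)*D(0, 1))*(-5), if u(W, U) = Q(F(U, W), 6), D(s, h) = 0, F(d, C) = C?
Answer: 0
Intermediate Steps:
Q(Z, Y) = -20 (Q(Z, Y) = -4*5 = -20)
x(l) = 3/8 + l/8 (x(l) = (3 + l)/8 = 3/8 + l/8)
u(W, U) = -20
(u(x(-3), 5)*D(0, 1))*(-5) = -20*0*(-5) = 0*(-5) = 0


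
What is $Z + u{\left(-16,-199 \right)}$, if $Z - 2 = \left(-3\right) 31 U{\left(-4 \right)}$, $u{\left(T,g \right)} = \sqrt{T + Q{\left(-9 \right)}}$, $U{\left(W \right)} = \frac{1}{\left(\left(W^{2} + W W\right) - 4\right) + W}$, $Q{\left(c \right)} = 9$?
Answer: $- \frac{15}{8} + i \sqrt{7} \approx -1.875 + 2.6458 i$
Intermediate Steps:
$U{\left(W \right)} = \frac{1}{-4 + W + 2 W^{2}}$ ($U{\left(W \right)} = \frac{1}{\left(\left(W^{2} + W^{2}\right) - 4\right) + W} = \frac{1}{\left(2 W^{2} - 4\right) + W} = \frac{1}{\left(-4 + 2 W^{2}\right) + W} = \frac{1}{-4 + W + 2 W^{2}}$)
$u{\left(T,g \right)} = \sqrt{9 + T}$ ($u{\left(T,g \right)} = \sqrt{T + 9} = \sqrt{9 + T}$)
$Z = - \frac{15}{8}$ ($Z = 2 + \frac{\left(-3\right) 31}{-4 - 4 + 2 \left(-4\right)^{2}} = 2 - \frac{93}{-4 - 4 + 2 \cdot 16} = 2 - \frac{93}{-4 - 4 + 32} = 2 - \frac{93}{24} = 2 - \frac{31}{8} = - \frac{15}{8} \approx -1.875$)
$Z + u{\left(-16,-199 \right)} = - \frac{15}{8} + \sqrt{9 - 16} = - \frac{15}{8} + \sqrt{-7} = - \frac{15}{8} + i \sqrt{7}$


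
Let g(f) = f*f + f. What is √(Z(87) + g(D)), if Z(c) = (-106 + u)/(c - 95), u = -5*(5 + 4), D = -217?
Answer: √750254/4 ≈ 216.54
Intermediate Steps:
u = -45 (u = -5*9 = -45)
g(f) = f + f² (g(f) = f² + f = f + f²)
Z(c) = -151/(-95 + c) (Z(c) = (-106 - 45)/(c - 95) = -151/(-95 + c))
√(Z(87) + g(D)) = √(-151/(-95 + 87) - 217*(1 - 217)) = √(-151/(-8) - 217*(-216)) = √(-151*(-⅛) + 46872) = √(151/8 + 46872) = √(375127/8) = √750254/4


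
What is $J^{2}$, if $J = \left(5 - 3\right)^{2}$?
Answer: $16$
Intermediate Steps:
$J = 4$ ($J = 2^{2} = 4$)
$J^{2} = 4^{2} = 16$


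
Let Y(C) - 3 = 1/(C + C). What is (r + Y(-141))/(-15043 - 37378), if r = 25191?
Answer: -7104707/14782722 ≈ -0.48061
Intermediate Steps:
Y(C) = 3 + 1/(2*C) (Y(C) = 3 + 1/(C + C) = 3 + 1/(2*C))
(r + Y(-141))/(-15043 - 37378) = (25191 + (3 + (½)/(-141)))/(-15043 - 37378) = (25191 + (3 + (½)*(-1/141)))/(-52421) = (25191 + (3 - 1/282))*(-1/52421) = (25191 + 845/282)*(-1/52421) = (7104707/282)*(-1/52421) = -7104707/14782722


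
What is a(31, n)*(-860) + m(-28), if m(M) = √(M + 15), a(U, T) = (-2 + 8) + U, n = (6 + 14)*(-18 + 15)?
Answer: -31820 + I*√13 ≈ -31820.0 + 3.6056*I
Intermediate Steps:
n = -60 (n = 20*(-3) = -60)
a(U, T) = 6 + U
m(M) = √(15 + M)
a(31, n)*(-860) + m(-28) = (6 + 31)*(-860) + √(15 - 28) = 37*(-860) + √(-13) = -31820 + I*√13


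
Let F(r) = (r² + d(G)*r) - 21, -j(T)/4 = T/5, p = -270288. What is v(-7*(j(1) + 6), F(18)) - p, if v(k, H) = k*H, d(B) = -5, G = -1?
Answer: 1312674/5 ≈ 2.6254e+5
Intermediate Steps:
j(T) = -4*T/5
F(r) = -21 + r² - 5*r (F(r) = (r² - 5*r) - 21 = -21 + r² - 5*r)
v(k, H) = H*k
v(-7*(j(1) + 6), F(18)) - p = (-21 + 18² - 5*18)*(-7*(-⅘*1 + 6)) - 1*(-270288) = (-21 + 324 - 90)*(-7*(-⅘ + 6)) + 270288 = 213*(-7*26/5) + 270288 = 213*(-182/5) + 270288 = -38766/5 + 270288 = 1312674/5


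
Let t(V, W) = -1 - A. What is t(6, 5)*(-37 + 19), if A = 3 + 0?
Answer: 72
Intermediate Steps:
A = 3
t(V, W) = -4 (t(V, W) = -1 - 1*3 = -1 - 3 = -4)
t(6, 5)*(-37 + 19) = -4*(-37 + 19) = -4*(-18) = 72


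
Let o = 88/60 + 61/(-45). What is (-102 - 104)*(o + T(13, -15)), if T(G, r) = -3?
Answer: 5356/9 ≈ 595.11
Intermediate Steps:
o = ⅑ (o = 88*(1/60) + 61*(-1/45) = 22/15 - 61/45 = ⅑ ≈ 0.11111)
(-102 - 104)*(o + T(13, -15)) = (-102 - 104)*(⅑ - 3) = -206*(-26/9) = 5356/9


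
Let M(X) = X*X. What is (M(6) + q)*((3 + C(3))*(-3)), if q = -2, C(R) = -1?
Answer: -204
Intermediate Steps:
M(X) = X²
(M(6) + q)*((3 + C(3))*(-3)) = (6² - 2)*((3 - 1)*(-3)) = (36 - 2)*(2*(-3)) = 34*(-6) = -204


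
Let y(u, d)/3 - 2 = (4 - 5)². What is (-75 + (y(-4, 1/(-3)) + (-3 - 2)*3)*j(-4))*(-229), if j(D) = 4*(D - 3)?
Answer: -21297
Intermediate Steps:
y(u, d) = 9 (y(u, d) = 6 + 3*(4 - 5)² = 6 + 3*(-1)² = 6 + 3*1 = 6 + 3 = 9)
j(D) = -12 + 4*D (j(D) = 4*(-3 + D) = -12 + 4*D)
(-75 + (y(-4, 1/(-3)) + (-3 - 2)*3)*j(-4))*(-229) = (-75 + (9 + (-3 - 2)*3)*(-12 + 4*(-4)))*(-229) = (-75 + (9 - 5*3)*(-12 - 16))*(-229) = (-75 + (9 - 15)*(-28))*(-229) = (-75 - 6*(-28))*(-229) = (-75 + 168)*(-229) = 93*(-229) = -21297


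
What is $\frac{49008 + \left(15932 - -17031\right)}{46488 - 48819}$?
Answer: $- \frac{81971}{2331} \approx -35.166$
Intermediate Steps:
$\frac{49008 + \left(15932 - -17031\right)}{46488 - 48819} = \frac{49008 + \left(15932 + 17031\right)}{-2331} = \left(49008 + 32963\right) \left(- \frac{1}{2331}\right) = 81971 \left(- \frac{1}{2331}\right) = - \frac{81971}{2331}$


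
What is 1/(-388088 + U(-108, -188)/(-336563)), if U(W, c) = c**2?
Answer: -336563/130616096888 ≈ -2.5767e-6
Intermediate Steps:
1/(-388088 + U(-108, -188)/(-336563)) = 1/(-388088 + (-188)**2/(-336563)) = 1/(-388088 + 35344*(-1/336563)) = 1/(-388088 - 35344/336563) = 1/(-130616096888/336563) = -336563/130616096888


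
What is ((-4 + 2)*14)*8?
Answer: -224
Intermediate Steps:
((-4 + 2)*14)*8 = -2*14*8 = -28*8 = -224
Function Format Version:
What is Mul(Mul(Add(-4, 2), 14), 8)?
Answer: -224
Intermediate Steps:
Mul(Mul(Add(-4, 2), 14), 8) = Mul(Mul(-2, 14), 8) = Mul(-28, 8) = -224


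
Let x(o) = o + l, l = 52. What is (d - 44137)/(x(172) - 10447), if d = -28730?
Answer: 72867/10223 ≈ 7.1278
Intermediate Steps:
x(o) = 52 + o (x(o) = o + 52 = 52 + o)
(d - 44137)/(x(172) - 10447) = (-28730 - 44137)/((52 + 172) - 10447) = -72867/(224 - 10447) = -72867/(-10223) = -72867*(-1/10223) = 72867/10223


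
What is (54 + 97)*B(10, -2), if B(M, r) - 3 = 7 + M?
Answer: 3020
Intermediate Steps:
B(M, r) = 10 + M (B(M, r) = 3 + (7 + M) = 10 + M)
(54 + 97)*B(10, -2) = (54 + 97)*(10 + 10) = 151*20 = 3020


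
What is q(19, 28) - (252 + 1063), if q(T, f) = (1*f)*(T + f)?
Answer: 1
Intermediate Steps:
q(T, f) = f*(T + f)
q(19, 28) - (252 + 1063) = 28*(19 + 28) - (252 + 1063) = 28*47 - 1*1315 = 1316 - 1315 = 1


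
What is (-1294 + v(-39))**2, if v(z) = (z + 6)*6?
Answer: 2226064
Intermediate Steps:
v(z) = 36 + 6*z (v(z) = (6 + z)*6 = 36 + 6*z)
(-1294 + v(-39))**2 = (-1294 + (36 + 6*(-39)))**2 = (-1294 + (36 - 234))**2 = (-1294 - 198)**2 = (-1492)**2 = 2226064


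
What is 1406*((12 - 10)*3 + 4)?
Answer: 14060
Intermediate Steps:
1406*((12 - 10)*3 + 4) = 1406*(2*3 + 4) = 1406*(6 + 4) = 1406*10 = 14060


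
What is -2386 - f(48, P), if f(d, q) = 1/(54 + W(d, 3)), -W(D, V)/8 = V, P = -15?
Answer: -71581/30 ≈ -2386.0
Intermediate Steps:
W(D, V) = -8*V
f(d, q) = 1/30 (f(d, q) = 1/(54 - 8*3) = 1/(54 - 24) = 1/30)
-2386 - f(48, P) = -2386 - 1*1/30 = -2386 - 1/30 = -71581/30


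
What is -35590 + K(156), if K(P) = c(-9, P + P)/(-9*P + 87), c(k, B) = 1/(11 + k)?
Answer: -93744061/2634 ≈ -35590.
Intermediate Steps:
K(P) = 1/(2*(87 - 9*P)) (K(P) = 1/((11 - 9)*(-9*P + 87)) = 1/(2*(87 - 9*P)))
-35590 + K(156) = -35590 - 1/(-174 + 18*156) = -35590 - 1/(-174 + 2808) = -35590 - 1/2634 = -93744061/2634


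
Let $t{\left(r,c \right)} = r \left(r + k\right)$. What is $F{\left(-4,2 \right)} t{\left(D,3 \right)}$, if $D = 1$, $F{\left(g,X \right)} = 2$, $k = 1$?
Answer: $4$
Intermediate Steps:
$t{\left(r,c \right)} = r \left(1 + r\right)$ ($t{\left(r,c \right)} = r \left(r + 1\right) = r \left(1 + r\right)$)
$F{\left(-4,2 \right)} t{\left(D,3 \right)} = 2 \cdot 1 \left(1 + 1\right) = 2 \cdot 1 \cdot 2 = 2 \cdot 2 = 4$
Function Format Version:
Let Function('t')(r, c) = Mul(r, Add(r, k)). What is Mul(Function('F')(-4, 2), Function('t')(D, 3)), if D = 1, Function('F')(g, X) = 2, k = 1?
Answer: 4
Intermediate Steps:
Function('t')(r, c) = Mul(r, Add(1, r)) (Function('t')(r, c) = Mul(r, Add(r, 1)) = Mul(r, Add(1, r)))
Mul(Function('F')(-4, 2), Function('t')(D, 3)) = Mul(2, Mul(1, Add(1, 1))) = Mul(2, Mul(1, 2)) = Mul(2, 2) = 4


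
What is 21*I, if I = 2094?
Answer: 43974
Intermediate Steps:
21*I = 21*2094 = 43974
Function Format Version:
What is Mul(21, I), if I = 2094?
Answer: 43974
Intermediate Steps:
Mul(21, I) = Mul(21, 2094) = 43974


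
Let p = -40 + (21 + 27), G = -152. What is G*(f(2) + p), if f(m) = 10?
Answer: -2736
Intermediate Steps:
p = 8 (p = -40 + 48 = 8)
G*(f(2) + p) = -152*(10 + 8) = -152*18 = -2736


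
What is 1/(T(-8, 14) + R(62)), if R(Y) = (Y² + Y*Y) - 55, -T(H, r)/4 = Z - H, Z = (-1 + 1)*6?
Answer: 1/7601 ≈ 0.00013156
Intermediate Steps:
Z = 0 (Z = 0*6 = 0)
T(H, r) = 4*H (T(H, r) = -4*(0 - H) = -(-4)*H = 4*H)
R(Y) = -55 + 2*Y² (R(Y) = (Y² + Y²) - 55 = 2*Y² - 55 = -55 + 2*Y²)
1/(T(-8, 14) + R(62)) = 1/(4*(-8) + (-55 + 2*62²)) = 1/(-32 + (-55 + 2*3844)) = 1/(-32 + (-55 + 7688)) = 1/(-32 + 7633) = 1/7601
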